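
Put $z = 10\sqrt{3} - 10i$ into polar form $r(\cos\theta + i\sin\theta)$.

r = |z| = sqrt(a^2 + b^2) = sqrt((10*sqrt(3))^2 + (-10)^2) = sqrt(300 + 100) = sqrt(400) = 20
θ = arctan(b/a) = arctan(-10/17.3205) (quadrant-adjusted) = 330°
z = 20(cos 330° + i sin 330°)


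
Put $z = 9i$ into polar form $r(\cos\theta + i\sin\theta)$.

r = |z| = sqrt(a^2 + b^2) = sqrt((0)^2 + (9)^2) = sqrt(0 + 81) = sqrt(81) = 9
a = 0 and b > 0, so z lies on the positive imaginary axis: θ = 90°
z = 9(cos 90° + i sin 90°)


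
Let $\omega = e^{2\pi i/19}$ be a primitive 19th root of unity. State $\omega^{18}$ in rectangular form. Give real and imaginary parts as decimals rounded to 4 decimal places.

ω^18 = e^(2πi·18/19) = e^(i·36π/19)
= cos(36π/19) + i sin(36π/19)
= 0.9458 - 0.3247i


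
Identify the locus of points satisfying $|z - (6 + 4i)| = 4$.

|z - z0| = r describes a circle centered at z0 with radius r
Here z0 = 6 + 4i and r = 4
Locus: Circle centered at (6, 4) with radius 4


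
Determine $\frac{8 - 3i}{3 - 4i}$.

Multiply numerator and denominator by conjugate (3 + 4i):
= (8 - 3i)(3 + 4i) / (3^2 + (-4)^2)
= (36 + 23i) / 25
= 36/25 + (23/25)i


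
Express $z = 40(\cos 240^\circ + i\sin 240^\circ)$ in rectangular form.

a = r cos θ = 40 * -1/2 = -20
b = r sin θ = 40 * -sqrt(3)/2 = -20*sqrt(3)
z = -20 - 20*sqrt(3)i


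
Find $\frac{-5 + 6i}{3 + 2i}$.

Multiply numerator and denominator by conjugate (3 - 2i):
= (-5 + 6i)(3 - 2i) / (3^2 + 2^2)
= (-3 + 28i) / 13
= -3/13 + (28/13)i


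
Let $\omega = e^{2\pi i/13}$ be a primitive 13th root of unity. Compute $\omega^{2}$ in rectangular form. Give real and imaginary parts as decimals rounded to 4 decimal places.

ω^2 = e^(2πi·2/13) = e^(i·4π/13)
= cos(4π/13) + i sin(4π/13)
= 0.5681 + 0.8230i


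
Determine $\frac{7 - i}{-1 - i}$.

Multiply numerator and denominator by conjugate (-1 + i):
= (7 - i)(-1 + i) / ((-1)^2 + (-1)^2)
= (-6 + 8i) / 2
= -3 + 4i


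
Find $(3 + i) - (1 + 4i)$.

(3 - 1) + (1 - 4)i = 2 - 3i


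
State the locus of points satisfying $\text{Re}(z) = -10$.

Re(z) = x where z = x + yi; the equation x = -10 is satisfied by all points with that x-coordinate
Locus: Vertical line x = -10


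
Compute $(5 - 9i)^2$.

(a + bi)^2 = a^2 - b^2 + 2abi
= 5^2 - (-9)^2 + 2*5*(-9)i
= -56 - 90i


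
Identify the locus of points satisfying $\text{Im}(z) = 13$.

Im(z) = y where z = x + yi; the equation y = 13 is satisfied by all points with that y-coordinate
Locus: Horizontal line y = 13


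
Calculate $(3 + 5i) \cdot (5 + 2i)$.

(a1*a2 - b1*b2) + (a1*b2 + b1*a2)i
= (15 - 10) + (6 + 25)i
= 5 + 31i


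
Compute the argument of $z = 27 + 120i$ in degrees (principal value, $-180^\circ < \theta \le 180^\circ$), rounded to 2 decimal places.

θ = arctan(b/a) = arctan(120/27) (quadrant-adjusted) = 77.32°


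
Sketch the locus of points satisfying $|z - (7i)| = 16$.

|z - z0| = r describes a circle centered at z0 with radius r
Here z0 = 7i and r = 16
Locus: Circle centered at (0, 7) with radius 16


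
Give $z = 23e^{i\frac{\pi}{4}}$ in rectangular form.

a = r cos θ = 23 * sqrt(2)/2 = 23*sqrt(2)/2
b = r sin θ = 23 * sqrt(2)/2 = 23*sqrt(2)/2
z = 23*sqrt(2)/2 + (23*sqrt(2)/2)i


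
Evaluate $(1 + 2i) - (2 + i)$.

(1 - 2) + (2 - 1)i = -1 + i


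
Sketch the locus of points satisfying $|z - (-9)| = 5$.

|z - z0| = r describes a circle centered at z0 with radius r
Here z0 = -9 and r = 5
Locus: Circle centered at (-9, 0) with radius 5


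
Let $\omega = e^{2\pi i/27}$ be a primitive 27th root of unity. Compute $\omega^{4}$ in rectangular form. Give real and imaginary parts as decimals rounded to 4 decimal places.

ω^4 = e^(2πi·4/27) = e^(i·8π/27)
= cos(8π/27) + i sin(8π/27)
= 0.5972 + 0.8021i


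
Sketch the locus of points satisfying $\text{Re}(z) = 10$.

Re(z) = x where z = x + yi; the equation x = 10 is satisfied by all points with that x-coordinate
Locus: Vertical line x = 10


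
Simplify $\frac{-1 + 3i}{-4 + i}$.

Multiply numerator and denominator by conjugate (-4 - i):
= (-1 + 3i)(-4 - i) / ((-4)^2 + 1^2)
= (7 - 11i) / 17
= 7/17 - (11/17)i


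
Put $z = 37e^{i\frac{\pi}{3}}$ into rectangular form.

a = r cos θ = 37 * 1/2 = 37/2
b = r sin θ = 37 * sqrt(3)/2 = 37*sqrt(3)/2
z = 37/2 + (37*sqrt(3)/2)i


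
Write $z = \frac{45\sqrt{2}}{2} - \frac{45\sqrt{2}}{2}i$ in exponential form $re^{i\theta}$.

r = |z| = sqrt((45*sqrt(2)/2)^2 + (-45*sqrt(2)/2)^2) = sqrt(2025/2 + 2025/2) = sqrt(2025) = 45
θ = arctan(b/a) = arctan(-31.8198/31.8198) (quadrant-adjusted) = -45° = -π/4
z = 45e^(-i*π/4)


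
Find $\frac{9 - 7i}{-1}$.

Divisor is real, so divide each part by -1:
= -9 + 7i


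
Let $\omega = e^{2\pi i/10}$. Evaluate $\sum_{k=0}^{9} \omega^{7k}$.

Let ζ = ω^7 = e^(2πi·7/10). Since 10 ∤ 7, ζ ≠ 1.
Sum = Σ_{k=0}^{9} ζ^k = (ζ^10 - 1)/(ζ - 1) = (ω^{7·10} - 1)/(ζ - 1) = (1 - 1)/(ζ - 1) = 0


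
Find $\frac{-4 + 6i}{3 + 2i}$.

Multiply numerator and denominator by conjugate (3 - 2i):
= (-4 + 6i)(3 - 2i) / (3^2 + 2^2)
= (26i) / 13
= 2i


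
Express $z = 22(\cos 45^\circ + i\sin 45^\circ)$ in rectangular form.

a = r cos θ = 22 * sqrt(2)/2 = 11*sqrt(2)
b = r sin θ = 22 * sqrt(2)/2 = 11*sqrt(2)
z = 11*sqrt(2) + 11*sqrt(2)i


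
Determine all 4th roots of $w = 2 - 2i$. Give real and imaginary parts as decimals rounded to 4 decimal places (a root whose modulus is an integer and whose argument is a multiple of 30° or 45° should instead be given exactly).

|w| = sqrt(8) ≈ 2.828427, arg(w) = 315°
Root modulus = sqrt(8)^(1/4) ≈ 1.296840
Root arguments: θ_k = (315° + 360°k)/4 for k = 0, 1, ..., 3
Compute each root as (root modulus)(cos θ_k + i sin θ_k) using full-precision intermediates, then round to 4 decimal places.
Roots: 0.2530 + 1.2719i, -1.2719 + 0.2530i, -0.2530 - 1.2719i, 1.2719 - 0.2530i


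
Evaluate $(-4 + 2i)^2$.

(a + bi)^2 = a^2 - b^2 + 2abi
= (-4)^2 - 2^2 + 2*(-4)*2i
= 12 - 16i


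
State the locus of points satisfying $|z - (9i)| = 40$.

|z - z0| = r describes a circle centered at z0 with radius r
Here z0 = 9i and r = 40
Locus: Circle centered at (0, 9) with radius 40


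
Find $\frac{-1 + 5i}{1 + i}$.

Multiply numerator and denominator by conjugate (1 - i):
= (-1 + 5i)(1 - i) / (1^2 + 1^2)
= (4 + 6i) / 2
= 2 + 3i


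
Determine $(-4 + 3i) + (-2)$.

(-4 + (-2)) + (3 + 0)i = -6 + 3i


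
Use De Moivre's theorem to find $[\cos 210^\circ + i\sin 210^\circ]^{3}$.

By De Moivre: z^n = r^n(cos(nθ) + i sin(nθ))
= 1^3(cos(3*210°) + i sin(3*210°))
= 1(cos 270° + i sin 270°)
= -i


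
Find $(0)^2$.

(a + bi)^2 = a^2 - b^2 + 2abi
= 0^2 - 0^2 + 2*0*0i
= 0


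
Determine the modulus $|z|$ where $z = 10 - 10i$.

|z| = sqrt(a^2 + b^2) = sqrt(10^2 + (-10)^2) = sqrt(200) = sqrt(200)


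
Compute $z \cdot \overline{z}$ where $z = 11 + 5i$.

z * conjugate(z) = |z|^2 = a^2 + b^2
= 11^2 + 5^2 = 146


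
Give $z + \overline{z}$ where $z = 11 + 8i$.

z + conjugate(z) = (a + bi) + (a - bi) = 2a
= 2 * 11 = 22


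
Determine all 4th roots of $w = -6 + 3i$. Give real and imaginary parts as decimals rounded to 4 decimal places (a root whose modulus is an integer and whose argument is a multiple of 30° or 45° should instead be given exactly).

|w| = sqrt(45) ≈ 6.708204, arg(w) ≈ 153.434949°
Root modulus = sqrt(45)^(1/4) ≈ 1.609354
Root arguments: θ_k = (arg(w) + 360°k)/4 for k = 0, 1, ..., 3
Compute each root as (root modulus)(cos θ_k + i sin θ_k) using full-precision intermediates, then round to 4 decimal places.
Roots: 1.2620 + 0.9987i, -0.9987 + 1.2620i, -1.2620 - 0.9987i, 0.9987 - 1.2620i


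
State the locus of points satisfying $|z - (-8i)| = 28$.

|z - z0| = r describes a circle centered at z0 with radius r
Here z0 = -8i and r = 28
Locus: Circle centered at (0, -8) with radius 28


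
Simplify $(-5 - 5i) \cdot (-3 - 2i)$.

(a1*a2 - b1*b2) + (a1*b2 + b1*a2)i
= (15 - 10) + (10 + 15)i
= 5 + 25i


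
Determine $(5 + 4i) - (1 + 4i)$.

(5 - 1) + (4 - 4)i = 4


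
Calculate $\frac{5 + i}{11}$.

Divisor is real, so divide each part by 11:
= 5/11 + (1/11)i


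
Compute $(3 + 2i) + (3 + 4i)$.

(3 + 3) + (2 + 4)i = 6 + 6i


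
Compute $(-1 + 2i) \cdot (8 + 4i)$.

(a1*a2 - b1*b2) + (a1*b2 + b1*a2)i
= (-8 - 8) + (-4 + 16)i
= -16 + 12i


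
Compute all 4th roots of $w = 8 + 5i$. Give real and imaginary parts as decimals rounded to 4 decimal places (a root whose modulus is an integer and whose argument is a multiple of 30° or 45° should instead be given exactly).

|w| = sqrt(89) ≈ 9.433981, arg(w) ≈ 32.005383°
Root modulus = sqrt(89)^(1/4) ≈ 1.752563
Root arguments: θ_k = (arg(w) + 360°k)/4 for k = 0, 1, ..., 3
Compute each root as (root modulus)(cos θ_k + i sin θ_k) using full-precision intermediates, then round to 4 decimal places.
Roots: 1.7355 + 0.2440i, -0.2440 + 1.7355i, -1.7355 - 0.2440i, 0.2440 - 1.7355i


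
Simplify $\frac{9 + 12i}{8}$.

Divisor is real, so divide each part by 8:
= 9/8 + (3/2)i


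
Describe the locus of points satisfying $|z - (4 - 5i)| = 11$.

|z - z0| = r describes a circle centered at z0 with radius r
Here z0 = 4 - 5i and r = 11
Locus: Circle centered at (4, -5) with radius 11


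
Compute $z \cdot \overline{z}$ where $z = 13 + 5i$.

z * conjugate(z) = |z|^2 = a^2 + b^2
= 13^2 + 5^2 = 194


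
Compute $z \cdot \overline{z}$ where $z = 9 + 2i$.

z * conjugate(z) = |z|^2 = a^2 + b^2
= 9^2 + 2^2 = 85


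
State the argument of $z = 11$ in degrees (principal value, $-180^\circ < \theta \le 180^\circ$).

b = 0 and a > 0, so z lies on the positive real axis: θ = 0°


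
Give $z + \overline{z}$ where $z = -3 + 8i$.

z + conjugate(z) = (a + bi) + (a - bi) = 2a
= 2 * (-3) = -6


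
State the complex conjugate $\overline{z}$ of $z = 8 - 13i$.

If z = a + bi, then conjugate(z) = a - bi
conjugate(8 - 13i) = 8 + 13i


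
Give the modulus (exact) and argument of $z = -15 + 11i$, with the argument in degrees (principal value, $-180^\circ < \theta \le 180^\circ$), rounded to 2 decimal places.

|z| = sqrt((-15)^2 + 11^2) = sqrt(346)
arg(z) = arctan(b/a) = arctan(11/-15) (quadrant-adjusted) = 143.75°


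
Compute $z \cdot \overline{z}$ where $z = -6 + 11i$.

z * conjugate(z) = |z|^2 = a^2 + b^2
= (-6)^2 + 11^2 = 157


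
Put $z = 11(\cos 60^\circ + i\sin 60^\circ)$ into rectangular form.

a = r cos θ = 11 * 1/2 = 11/2
b = r sin θ = 11 * sqrt(3)/2 = 11*sqrt(3)/2
z = 11/2 + (11*sqrt(3)/2)i


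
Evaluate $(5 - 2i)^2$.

(a + bi)^2 = a^2 - b^2 + 2abi
= 5^2 - (-2)^2 + 2*5*(-2)i
= 21 - 20i


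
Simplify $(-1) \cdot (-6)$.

(a1*a2 - b1*b2) + (a1*b2 + b1*a2)i
= (6 - 0) + (0 + 0)i
= 6


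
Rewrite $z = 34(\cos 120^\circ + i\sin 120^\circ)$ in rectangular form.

a = r cos θ = 34 * -1/2 = -17
b = r sin θ = 34 * sqrt(3)/2 = 17*sqrt(3)
z = -17 + 17*sqrt(3)i


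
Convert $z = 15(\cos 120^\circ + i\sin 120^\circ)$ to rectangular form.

a = r cos θ = 15 * -1/2 = -15/2
b = r sin θ = 15 * sqrt(3)/2 = 15*sqrt(3)/2
z = -15/2 + (15*sqrt(3)/2)i


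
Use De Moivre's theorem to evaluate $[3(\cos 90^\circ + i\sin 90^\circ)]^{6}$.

By De Moivre: z^n = r^n(cos(nθ) + i sin(nθ))
= 3^6(cos(6*90°) + i sin(6*90°))
= 729(cos 180° + i sin 180°)
= -729


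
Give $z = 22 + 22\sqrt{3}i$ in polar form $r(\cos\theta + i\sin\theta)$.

r = |z| = sqrt(a^2 + b^2) = sqrt((22)^2 + (22*sqrt(3))^2) = sqrt(484 + 1452) = sqrt(1936) = 44
θ = arctan(b/a) = arctan(38.1051/22) (quadrant-adjusted) = 60°
z = 44(cos 60° + i sin 60°)


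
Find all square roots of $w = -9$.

|w| = 9, arg(w) = 180°
Root modulus = 9^(1/2) = 3
Root arguments: θ_k = (180° + 360°k)/2 for k = 0, 1, ..., 1
Roots: 3i, -3i


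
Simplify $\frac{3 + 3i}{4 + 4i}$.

Multiply numerator and denominator by conjugate (4 - 4i):
= (3 + 3i)(4 - 4i) / (4^2 + 4^2)
= (24) / 32
Divide through by 8: (3) / 4
= 3/4


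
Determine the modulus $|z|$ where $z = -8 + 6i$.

|z| = sqrt(a^2 + b^2) = sqrt((-8)^2 + 6^2) = sqrt(100) = 10


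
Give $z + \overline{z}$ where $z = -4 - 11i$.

z + conjugate(z) = (a + bi) + (a - bi) = 2a
= 2 * (-4) = -8


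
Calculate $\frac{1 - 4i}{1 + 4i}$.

Multiply numerator and denominator by conjugate (1 - 4i):
= (1 - 4i)(1 - 4i) / (1^2 + 4^2)
= (-15 - 8i) / 17
= -15/17 - (8/17)i


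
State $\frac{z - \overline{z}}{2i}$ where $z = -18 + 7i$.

z - conjugate(z) = 2bi
(z - conjugate(z))/(2i) = 2bi/(2i) = b = 7


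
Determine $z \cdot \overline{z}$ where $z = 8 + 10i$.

z * conjugate(z) = |z|^2 = a^2 + b^2
= 8^2 + 10^2 = 164


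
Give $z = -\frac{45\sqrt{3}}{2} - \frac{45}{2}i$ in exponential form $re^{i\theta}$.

r = |z| = sqrt((-45*sqrt(3)/2)^2 + (-45/2)^2) = sqrt(6075/4 + 2025/4) = sqrt(2025) = 45
θ = arctan(b/a) = arctan(-22.5/-38.9711) (quadrant-adjusted) = -150° = -5π/6
z = 45e^(-i*5π/6)


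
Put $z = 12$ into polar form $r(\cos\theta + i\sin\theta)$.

r = |z| = sqrt(a^2 + b^2) = sqrt((12)^2 + (0)^2) = sqrt(144 + 0) = sqrt(144) = 12
b = 0 and a > 0, so z lies on the positive real axis: θ = 0°
z = 12(cos 0° + i sin 0°)


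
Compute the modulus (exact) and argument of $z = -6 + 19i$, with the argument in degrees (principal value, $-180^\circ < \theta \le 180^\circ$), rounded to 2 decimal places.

|z| = sqrt((-6)^2 + 19^2) = sqrt(397)
arg(z) = arctan(b/a) = arctan(19/-6) (quadrant-adjusted) = 107.53°


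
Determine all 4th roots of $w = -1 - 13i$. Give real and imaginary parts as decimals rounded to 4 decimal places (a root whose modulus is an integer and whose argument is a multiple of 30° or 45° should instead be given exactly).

|w| = sqrt(170) ≈ 13.038405, arg(w) ≈ 265.601295°
Root modulus = sqrt(170)^(1/4) ≈ 1.900230
Root arguments: θ_k = (arg(w) + 360°k)/4 for k = 0, 1, ..., 3
Compute each root as (root modulus)(cos θ_k + i sin θ_k) using full-precision intermediates, then round to 4 decimal places.
Roots: 0.7607 + 1.7413i, -1.7413 + 0.7607i, -0.7607 - 1.7413i, 1.7413 - 0.7607i


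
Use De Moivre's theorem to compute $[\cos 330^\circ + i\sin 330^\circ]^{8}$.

By De Moivre: z^n = r^n(cos(nθ) + i sin(nθ))
= 1^8(cos(8*330°) + i sin(8*330°))
= 1(cos 120° + i sin 120°)
= -1/2 + (sqrt(3)/2)i


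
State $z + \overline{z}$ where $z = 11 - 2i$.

z + conjugate(z) = (a + bi) + (a - bi) = 2a
= 2 * 11 = 22


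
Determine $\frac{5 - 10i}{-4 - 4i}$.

Multiply numerator and denominator by conjugate (-4 + 4i):
= (5 - 10i)(-4 + 4i) / ((-4)^2 + (-4)^2)
= (20 + 60i) / 32
Divide through by 4: (5 + 15i) / 8
= 5/8 + (15/8)i


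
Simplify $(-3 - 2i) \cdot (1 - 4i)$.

(a1*a2 - b1*b2) + (a1*b2 + b1*a2)i
= (-3 - 8) + (12 + (-2))i
= -11 + 10i


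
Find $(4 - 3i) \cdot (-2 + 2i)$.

(a1*a2 - b1*b2) + (a1*b2 + b1*a2)i
= (-8 - (-6)) + (8 + 6)i
= -2 + 14i


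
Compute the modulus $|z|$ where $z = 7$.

|z| = sqrt(a^2 + b^2) = sqrt(7^2 + 0^2) = sqrt(49) = 7


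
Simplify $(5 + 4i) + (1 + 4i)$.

(5 + 1) + (4 + 4)i = 6 + 8i


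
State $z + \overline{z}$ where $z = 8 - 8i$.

z + conjugate(z) = (a + bi) + (a - bi) = 2a
= 2 * 8 = 16


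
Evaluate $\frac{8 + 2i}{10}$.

Divisor is real, so divide each part by 10:
= 4/5 + (1/5)i


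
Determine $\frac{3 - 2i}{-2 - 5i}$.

Multiply numerator and denominator by conjugate (-2 + 5i):
= (3 - 2i)(-2 + 5i) / ((-2)^2 + (-5)^2)
= (4 + 19i) / 29
= 4/29 + (19/29)i


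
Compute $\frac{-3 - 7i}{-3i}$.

Multiply numerator and denominator by conjugate (3i):
= (-3 - 7i)(3i) / (0^2 + (-3)^2)
= (21 - 9i) / 9
Divide through by 3: (7 - 3i) / 3
= 7/3 - i


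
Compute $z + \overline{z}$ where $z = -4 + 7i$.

z + conjugate(z) = (a + bi) + (a - bi) = 2a
= 2 * (-4) = -8


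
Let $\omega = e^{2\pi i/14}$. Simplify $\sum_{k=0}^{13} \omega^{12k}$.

Let ζ = ω^12 = e^(2πi·12/14). Since 14 ∤ 12, ζ ≠ 1.
Sum = Σ_{k=0}^{13} ζ^k = (ζ^14 - 1)/(ζ - 1) = (ω^{12·14} - 1)/(ζ - 1) = (1 - 1)/(ζ - 1) = 0


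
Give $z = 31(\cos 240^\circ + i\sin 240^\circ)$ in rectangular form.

a = r cos θ = 31 * -1/2 = -31/2
b = r sin θ = 31 * -sqrt(3)/2 = -31*sqrt(3)/2
z = -31/2 - (31*sqrt(3)/2)i


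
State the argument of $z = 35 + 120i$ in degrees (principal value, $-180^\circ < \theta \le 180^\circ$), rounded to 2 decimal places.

θ = arctan(b/a) = arctan(120/35) (quadrant-adjusted) = 73.74°


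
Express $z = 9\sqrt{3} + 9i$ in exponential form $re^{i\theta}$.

r = |z| = sqrt((9*sqrt(3))^2 + (9)^2) = sqrt(243 + 81) = sqrt(324) = 18
θ = arctan(b/a) = arctan(9/15.5885) (quadrant-adjusted) = 30° = π/6
z = 18e^(i*π/6)


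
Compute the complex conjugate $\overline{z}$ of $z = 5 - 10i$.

If z = a + bi, then conjugate(z) = a - bi
conjugate(5 - 10i) = 5 + 10i


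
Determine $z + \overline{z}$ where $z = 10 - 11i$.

z + conjugate(z) = (a + bi) + (a - bi) = 2a
= 2 * 10 = 20


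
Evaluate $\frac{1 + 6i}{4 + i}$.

Multiply numerator and denominator by conjugate (4 - i):
= (1 + 6i)(4 - i) / (4^2 + 1^2)
= (10 + 23i) / 17
= 10/17 + (23/17)i


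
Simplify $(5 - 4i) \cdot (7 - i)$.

(a1*a2 - b1*b2) + (a1*b2 + b1*a2)i
= (35 - 4) + (-5 + (-28))i
= 31 - 33i


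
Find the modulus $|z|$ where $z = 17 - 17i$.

|z| = sqrt(a^2 + b^2) = sqrt(17^2 + (-17)^2) = sqrt(578) = sqrt(578)


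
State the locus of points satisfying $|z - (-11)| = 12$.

|z - z0| = r describes a circle centered at z0 with radius r
Here z0 = -11 and r = 12
Locus: Circle centered at (-11, 0) with radius 12


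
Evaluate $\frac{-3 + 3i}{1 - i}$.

Multiply numerator and denominator by conjugate (1 + i):
= (-3 + 3i)(1 + i) / (1^2 + (-1)^2)
= (-6) / 2
= -3


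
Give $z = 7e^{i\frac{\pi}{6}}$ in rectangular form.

a = r cos θ = 7 * sqrt(3)/2 = 7*sqrt(3)/2
b = r sin θ = 7 * 1/2 = 7/2
z = 7*sqrt(3)/2 + (7/2)i


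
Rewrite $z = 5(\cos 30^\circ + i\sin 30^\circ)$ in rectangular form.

a = r cos θ = 5 * sqrt(3)/2 = 5*sqrt(3)/2
b = r sin θ = 5 * 1/2 = 5/2
z = 5*sqrt(3)/2 + (5/2)i


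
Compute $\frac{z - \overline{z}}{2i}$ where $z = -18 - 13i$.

z - conjugate(z) = 2bi
(z - conjugate(z))/(2i) = 2bi/(2i) = b = -13


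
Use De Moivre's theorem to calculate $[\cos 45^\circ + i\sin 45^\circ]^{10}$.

By De Moivre: z^n = r^n(cos(nθ) + i sin(nθ))
= 1^10(cos(10*45°) + i sin(10*45°))
= 1(cos 90° + i sin 90°)
= i


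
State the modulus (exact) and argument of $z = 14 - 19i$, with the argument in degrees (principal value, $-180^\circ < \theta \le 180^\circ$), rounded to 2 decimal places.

|z| = sqrt(14^2 + (-19)^2) = sqrt(557)
arg(z) = arctan(b/a) = arctan(-19/14) (quadrant-adjusted) = -53.62°


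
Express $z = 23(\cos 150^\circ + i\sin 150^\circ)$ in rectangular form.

a = r cos θ = 23 * -sqrt(3)/2 = -23*sqrt(3)/2
b = r sin θ = 23 * 1/2 = 23/2
z = -23*sqrt(3)/2 + (23/2)i


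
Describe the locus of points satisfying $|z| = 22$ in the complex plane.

|z| = 22 means sqrt(x^2 + y^2) = 22
This is a circle of radius 22 centered at the origin


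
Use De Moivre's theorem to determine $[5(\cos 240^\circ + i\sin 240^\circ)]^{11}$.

By De Moivre: z^n = r^n(cos(nθ) + i sin(nθ))
= 5^11(cos(11*240°) + i sin(11*240°))
= 48828125(cos 120° + i sin 120°)
= -48828125/2 + (48828125*sqrt(3)/2)i


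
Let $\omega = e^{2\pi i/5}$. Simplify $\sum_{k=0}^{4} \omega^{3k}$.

Let ζ = ω^3 = e^(2πi·3/5). Since 5 ∤ 3, ζ ≠ 1.
Sum = Σ_{k=0}^{4} ζ^k = (ζ^5 - 1)/(ζ - 1) = (ω^{3·5} - 1)/(ζ - 1) = (1 - 1)/(ζ - 1) = 0


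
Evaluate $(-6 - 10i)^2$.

(a + bi)^2 = a^2 - b^2 + 2abi
= (-6)^2 - (-10)^2 + 2*(-6)*(-10)i
= -64 + 120i


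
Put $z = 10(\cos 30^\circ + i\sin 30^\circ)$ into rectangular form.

a = r cos θ = 10 * sqrt(3)/2 = 5*sqrt(3)
b = r sin θ = 10 * 1/2 = 5
z = 5*sqrt(3) + 5i


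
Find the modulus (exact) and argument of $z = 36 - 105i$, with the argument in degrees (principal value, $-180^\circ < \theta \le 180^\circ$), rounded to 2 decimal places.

|z| = sqrt(36^2 + (-105)^2) = 111
arg(z) = arctan(b/a) = arctan(-105/36) (quadrant-adjusted) = -71.08°


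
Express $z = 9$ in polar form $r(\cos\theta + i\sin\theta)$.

r = |z| = sqrt(a^2 + b^2) = sqrt((9)^2 + (0)^2) = sqrt(81 + 0) = sqrt(81) = 9
b = 0 and a > 0, so z lies on the positive real axis: θ = 0°
z = 9(cos 0° + i sin 0°)


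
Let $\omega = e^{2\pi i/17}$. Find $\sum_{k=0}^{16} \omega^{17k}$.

Since 17 divides 17, ω^17 = (ω^17)^1 = 1^1 = 1, so every term is 1.
Sum = 17 · 1 = 17


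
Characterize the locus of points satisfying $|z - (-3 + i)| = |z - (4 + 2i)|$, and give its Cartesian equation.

|z - z1| = |z - z2| means z is equidistant from z1 and z2,
i.e. the perpendicular bisector of the segment from (-3, 1) to (4, 2) (midpoint (1/2, 3/2)).
With z = x + yi, square both sides:
(x - (-3))^2 + (y - 1)^2 = (x - 4)^2 + (y - 2)^2
The x^2 and y^2 terms cancel: 14x + 2y = 20 - 10 = 10
Simplify: 7x + y = 5
Locus: Perpendicular bisector of the segment from (-3, 1) to (4, 2): the line 7x + y = 5


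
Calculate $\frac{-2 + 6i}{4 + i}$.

Multiply numerator and denominator by conjugate (4 - i):
= (-2 + 6i)(4 - i) / (4^2 + 1^2)
= (-2 + 26i) / 17
= -2/17 + (26/17)i


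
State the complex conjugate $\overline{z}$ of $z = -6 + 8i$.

If z = a + bi, then conjugate(z) = a - bi
conjugate(-6 + 8i) = -6 - 8i


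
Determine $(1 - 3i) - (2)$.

(1 - 2) + (-3 - 0)i = -1 - 3i


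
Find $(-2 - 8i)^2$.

(a + bi)^2 = a^2 - b^2 + 2abi
= (-2)^2 - (-8)^2 + 2*(-2)*(-8)i
= -60 + 32i


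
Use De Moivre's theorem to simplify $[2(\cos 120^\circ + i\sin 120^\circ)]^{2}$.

By De Moivre: z^n = r^n(cos(nθ) + i sin(nθ))
= 2^2(cos(2*120°) + i sin(2*120°))
= 4(cos 240° + i sin 240°)
= -2 - 2*sqrt(3)i


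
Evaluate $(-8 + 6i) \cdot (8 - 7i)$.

(a1*a2 - b1*b2) + (a1*b2 + b1*a2)i
= (-64 - (-42)) + (56 + 48)i
= -22 + 104i


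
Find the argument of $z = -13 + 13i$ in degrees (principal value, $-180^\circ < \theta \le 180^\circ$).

θ = arctan(b/a) = arctan(13/-13) (quadrant-adjusted) = 135°


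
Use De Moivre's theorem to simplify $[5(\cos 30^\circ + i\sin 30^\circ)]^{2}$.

By De Moivre: z^n = r^n(cos(nθ) + i sin(nθ))
= 5^2(cos(2*30°) + i sin(2*30°))
= 25(cos 60° + i sin 60°)
= 25/2 + (25*sqrt(3)/2)i


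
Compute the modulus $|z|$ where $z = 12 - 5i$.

|z| = sqrt(a^2 + b^2) = sqrt(12^2 + (-5)^2) = sqrt(169) = 13


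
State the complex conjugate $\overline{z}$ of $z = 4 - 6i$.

If z = a + bi, then conjugate(z) = a - bi
conjugate(4 - 6i) = 4 + 6i


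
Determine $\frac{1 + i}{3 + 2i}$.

Multiply numerator and denominator by conjugate (3 - 2i):
= (1 + i)(3 - 2i) / (3^2 + 2^2)
= (5 + i) / 13
= 5/13 + (1/13)i


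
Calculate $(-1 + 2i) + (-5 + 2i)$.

(-1 + (-5)) + (2 + 2)i = -6 + 4i


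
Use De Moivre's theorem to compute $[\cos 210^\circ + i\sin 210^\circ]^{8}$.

By De Moivre: z^n = r^n(cos(nθ) + i sin(nθ))
= 1^8(cos(8*210°) + i sin(8*210°))
= 1(cos 240° + i sin 240°)
= -1/2 - (sqrt(3)/2)i


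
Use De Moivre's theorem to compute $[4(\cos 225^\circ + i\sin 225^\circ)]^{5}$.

By De Moivre: z^n = r^n(cos(nθ) + i sin(nθ))
= 4^5(cos(5*225°) + i sin(5*225°))
= 1024(cos 45° + i sin 45°)
= 512*sqrt(2) + 512*sqrt(2)i


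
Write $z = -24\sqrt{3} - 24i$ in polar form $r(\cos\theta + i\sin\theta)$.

r = |z| = sqrt(a^2 + b^2) = sqrt((-24*sqrt(3))^2 + (-24)^2) = sqrt(1728 + 576) = sqrt(2304) = 48
θ = arctan(b/a) = arctan(-24/-41.5692) (quadrant-adjusted) = 210°
z = 48(cos 210° + i sin 210°)


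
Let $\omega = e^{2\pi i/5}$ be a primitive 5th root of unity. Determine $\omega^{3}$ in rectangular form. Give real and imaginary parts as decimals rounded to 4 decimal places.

ω^3 = e^(2πi·3/5) = e^(i·6π/5)
= cos(6π/5) + i sin(6π/5)
= -0.8090 - 0.5878i


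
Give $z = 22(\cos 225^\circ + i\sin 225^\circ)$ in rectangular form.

a = r cos θ = 22 * -sqrt(2)/2 = -11*sqrt(2)
b = r sin θ = 22 * -sqrt(2)/2 = -11*sqrt(2)
z = -11*sqrt(2) - 11*sqrt(2)i


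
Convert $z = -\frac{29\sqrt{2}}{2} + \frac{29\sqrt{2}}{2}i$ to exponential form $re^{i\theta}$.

r = |z| = sqrt((-29*sqrt(2)/2)^2 + (29*sqrt(2)/2)^2) = sqrt(841/2 + 841/2) = sqrt(841) = 29
θ = arctan(b/a) = arctan(20.5061/-20.5061) (quadrant-adjusted) = 135° = 3π/4
z = 29e^(i*3π/4)


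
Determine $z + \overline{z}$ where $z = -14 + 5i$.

z + conjugate(z) = (a + bi) + (a - bi) = 2a
= 2 * (-14) = -28


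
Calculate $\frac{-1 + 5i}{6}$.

Divisor is real, so divide each part by 6:
= -1/6 + (5/6)i


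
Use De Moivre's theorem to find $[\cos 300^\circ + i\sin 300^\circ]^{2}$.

By De Moivre: z^n = r^n(cos(nθ) + i sin(nθ))
= 1^2(cos(2*300°) + i sin(2*300°))
= 1(cos 240° + i sin 240°)
= -1/2 - (sqrt(3)/2)i


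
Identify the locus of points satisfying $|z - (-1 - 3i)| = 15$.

|z - z0| = r describes a circle centered at z0 with radius r
Here z0 = -1 - 3i and r = 15
Locus: Circle centered at (-1, -3) with radius 15


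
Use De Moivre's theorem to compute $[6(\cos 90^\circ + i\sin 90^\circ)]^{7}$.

By De Moivre: z^n = r^n(cos(nθ) + i sin(nθ))
= 6^7(cos(7*90°) + i sin(7*90°))
= 279936(cos 270° + i sin 270°)
= -279936i


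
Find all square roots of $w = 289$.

|w| = 289, arg(w) = 0°
Root modulus = 289^(1/2) = 17
Root arguments: θ_k = (0° + 360°k)/2 for k = 0, 1, ..., 1
Roots: 17, -17


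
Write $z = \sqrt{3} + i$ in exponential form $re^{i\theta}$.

r = |z| = sqrt((sqrt(3))^2 + (1)^2) = sqrt(3 + 1) = sqrt(4) = 2
θ = arctan(b/a) = arctan(1/1.7321) (quadrant-adjusted) = 30° = π/6
z = 2e^(i*π/6)


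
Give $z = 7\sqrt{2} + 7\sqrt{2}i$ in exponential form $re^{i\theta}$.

r = |z| = sqrt((7*sqrt(2))^2 + (7*sqrt(2))^2) = sqrt(98 + 98) = sqrt(196) = 14
θ = arctan(b/a) = arctan(9.8995/9.8995) (quadrant-adjusted) = 45° = π/4
z = 14e^(i*π/4)


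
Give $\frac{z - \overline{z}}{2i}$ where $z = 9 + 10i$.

z - conjugate(z) = 2bi
(z - conjugate(z))/(2i) = 2bi/(2i) = b = 10


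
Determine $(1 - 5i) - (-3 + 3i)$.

(1 - (-3)) + (-5 - 3)i = 4 - 8i


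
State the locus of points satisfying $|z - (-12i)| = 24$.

|z - z0| = r describes a circle centered at z0 with radius r
Here z0 = -12i and r = 24
Locus: Circle centered at (0, -12) with radius 24


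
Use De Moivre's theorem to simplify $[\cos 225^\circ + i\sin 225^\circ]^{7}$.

By De Moivre: z^n = r^n(cos(nθ) + i sin(nθ))
= 1^7(cos(7*225°) + i sin(7*225°))
= 1(cos 135° + i sin 135°)
= -sqrt(2)/2 + (sqrt(2)/2)i


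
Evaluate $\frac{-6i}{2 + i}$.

Multiply numerator and denominator by conjugate (2 - i):
= (-6i)(2 - i) / (2^2 + 1^2)
= (-6 - 12i) / 5
= -6/5 - (12/5)i


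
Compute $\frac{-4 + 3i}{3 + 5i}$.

Multiply numerator and denominator by conjugate (3 - 5i):
= (-4 + 3i)(3 - 5i) / (3^2 + 5^2)
= (3 + 29i) / 34
= 3/34 + (29/34)i


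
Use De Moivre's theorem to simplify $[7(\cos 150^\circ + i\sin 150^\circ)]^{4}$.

By De Moivre: z^n = r^n(cos(nθ) + i sin(nθ))
= 7^4(cos(4*150°) + i sin(4*150°))
= 2401(cos 240° + i sin 240°)
= -2401/2 - (2401*sqrt(3)/2)i


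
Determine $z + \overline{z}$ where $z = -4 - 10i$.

z + conjugate(z) = (a + bi) + (a - bi) = 2a
= 2 * (-4) = -8


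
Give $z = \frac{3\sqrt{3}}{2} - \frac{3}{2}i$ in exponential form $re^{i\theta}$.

r = |z| = sqrt((3*sqrt(3)/2)^2 + (-3/2)^2) = sqrt(27/4 + 9/4) = sqrt(9) = 3
θ = arctan(b/a) = arctan(-1.5/2.5981) (quadrant-adjusted) = -30° = -π/6
z = 3e^(-i*π/6)


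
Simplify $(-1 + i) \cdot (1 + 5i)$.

(a1*a2 - b1*b2) + (a1*b2 + b1*a2)i
= (-1 - 5) + (-5 + 1)i
= -6 - 4i


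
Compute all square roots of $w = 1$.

|w| = 1, arg(w) = 0°
Root modulus = 1^(1/2) = 1
Root arguments: θ_k = (0° + 360°k)/2 for k = 0, 1, ..., 1
Roots: 1, -1


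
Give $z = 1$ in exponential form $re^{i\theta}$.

r = |z| = sqrt((1)^2 + (0)^2) = sqrt(1 + 0) = sqrt(1) = 1
b = 0 and a > 0, so z lies on the positive real axis: θ = 0
z = 1e^(i*0) = 1


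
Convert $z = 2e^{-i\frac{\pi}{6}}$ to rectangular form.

a = r cos θ = 2 * sqrt(3)/2 = sqrt(3)
b = r sin θ = 2 * -1/2 = -1
z = sqrt(3) - i


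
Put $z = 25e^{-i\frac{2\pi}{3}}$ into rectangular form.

a = r cos θ = 25 * -1/2 = -25/2
b = r sin θ = 25 * -sqrt(3)/2 = -25*sqrt(3)/2
z = -25/2 - (25*sqrt(3)/2)i


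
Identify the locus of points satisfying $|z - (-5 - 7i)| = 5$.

|z - z0| = r describes a circle centered at z0 with radius r
Here z0 = -5 - 7i and r = 5
Locus: Circle centered at (-5, -7) with radius 5


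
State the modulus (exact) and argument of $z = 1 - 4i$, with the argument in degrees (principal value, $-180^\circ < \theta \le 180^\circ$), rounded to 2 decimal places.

|z| = sqrt(1^2 + (-4)^2) = sqrt(17)
arg(z) = arctan(b/a) = arctan(-4/1) (quadrant-adjusted) = -75.96°


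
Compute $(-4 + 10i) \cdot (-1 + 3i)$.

(a1*a2 - b1*b2) + (a1*b2 + b1*a2)i
= (4 - 30) + (-12 + (-10))i
= -26 - 22i


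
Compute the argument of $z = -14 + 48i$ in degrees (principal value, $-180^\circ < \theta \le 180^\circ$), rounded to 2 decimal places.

θ = arctan(b/a) = arctan(48/-14) (quadrant-adjusted) = 106.26°


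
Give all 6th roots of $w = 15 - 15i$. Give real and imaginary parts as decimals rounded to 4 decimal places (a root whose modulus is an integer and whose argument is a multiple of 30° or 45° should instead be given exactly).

|w| = sqrt(450) ≈ 21.213203, arg(w) = 315°
Root modulus = sqrt(450)^(1/6) ≈ 1.663800
Root arguments: θ_k = (315° + 360°k)/6 for k = 0, 1, ..., 5
Compute each root as (root modulus)(cos θ_k + i sin θ_k) using full-precision intermediates, then round to 4 decimal places.
Roots: 1.0129 + 1.3200i, -0.6367 + 1.5372i, -1.6496 + 0.2172i, -1.0129 - 1.3200i, 0.6367 - 1.5372i, 1.6496 - 0.2172i


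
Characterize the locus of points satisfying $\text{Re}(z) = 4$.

Re(z) = x where z = x + yi; the equation x = 4 is satisfied by all points with that x-coordinate
Locus: Vertical line x = 4


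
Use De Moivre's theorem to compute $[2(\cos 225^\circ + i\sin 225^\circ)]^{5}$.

By De Moivre: z^n = r^n(cos(nθ) + i sin(nθ))
= 2^5(cos(5*225°) + i sin(5*225°))
= 32(cos 45° + i sin 45°)
= 16*sqrt(2) + 16*sqrt(2)i


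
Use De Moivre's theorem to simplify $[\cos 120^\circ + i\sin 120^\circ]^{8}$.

By De Moivre: z^n = r^n(cos(nθ) + i sin(nθ))
= 1^8(cos(8*120°) + i sin(8*120°))
= 1(cos 240° + i sin 240°)
= -1/2 - (sqrt(3)/2)i


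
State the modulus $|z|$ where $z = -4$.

|z| = sqrt(a^2 + b^2) = sqrt((-4)^2 + 0^2) = sqrt(16) = 4


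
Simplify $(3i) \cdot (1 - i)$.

(a1*a2 - b1*b2) + (a1*b2 + b1*a2)i
= (0 - (-3)) + (0 + 3)i
= 3 + 3i


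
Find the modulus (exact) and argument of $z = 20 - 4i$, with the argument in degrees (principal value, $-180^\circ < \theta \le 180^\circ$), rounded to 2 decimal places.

|z| = sqrt(20^2 + (-4)^2) = sqrt(416)
arg(z) = arctan(b/a) = arctan(-4/20) (quadrant-adjusted) = -11.31°


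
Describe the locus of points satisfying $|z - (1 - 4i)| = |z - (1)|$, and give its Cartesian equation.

|z - z1| = |z - z2| means z is equidistant from z1 and z2,
i.e. the perpendicular bisector of the segment from (1, -4) to (1, 0) (midpoint (1, -2)).
With z = x + yi, square both sides:
(x - 1)^2 + (y - (-4))^2 = (x - 1)^2 + (y - 0)^2
The x^2 and y^2 terms cancel: 0x + 8y = 1 - 17 = -16
Simplify: y = -2
Locus: Perpendicular bisector of the segment from (1, -4) to (1, 0): the line y = -2


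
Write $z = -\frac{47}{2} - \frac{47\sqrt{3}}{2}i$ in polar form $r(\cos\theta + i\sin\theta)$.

r = |z| = sqrt(a^2 + b^2) = sqrt((-47/2)^2 + (-47*sqrt(3)/2)^2) = sqrt(2209/4 + 6627/4) = sqrt(2209) = 47
θ = arctan(b/a) = arctan(-40.7032/-23.5) (quadrant-adjusted) = 240°
z = 47(cos 240° + i sin 240°)


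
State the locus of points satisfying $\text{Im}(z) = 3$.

Im(z) = y where z = x + yi; the equation y = 3 is satisfied by all points with that y-coordinate
Locus: Horizontal line y = 3


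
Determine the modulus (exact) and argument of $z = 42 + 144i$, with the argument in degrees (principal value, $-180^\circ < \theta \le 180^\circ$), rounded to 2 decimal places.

|z| = sqrt(42^2 + 144^2) = 150
arg(z) = arctan(b/a) = arctan(144/42) (quadrant-adjusted) = 73.74°


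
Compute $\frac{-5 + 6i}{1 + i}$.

Multiply numerator and denominator by conjugate (1 - i):
= (-5 + 6i)(1 - i) / (1^2 + 1^2)
= (1 + 11i) / 2
= 1/2 + (11/2)i


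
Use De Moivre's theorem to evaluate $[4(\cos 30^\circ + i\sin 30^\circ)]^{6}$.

By De Moivre: z^n = r^n(cos(nθ) + i sin(nθ))
= 4^6(cos(6*30°) + i sin(6*30°))
= 4096(cos 180° + i sin 180°)
= -4096


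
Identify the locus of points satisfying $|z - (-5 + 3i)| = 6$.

|z - z0| = r describes a circle centered at z0 with radius r
Here z0 = -5 + 3i and r = 6
Locus: Circle centered at (-5, 3) with radius 6


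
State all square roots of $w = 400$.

|w| = 400, arg(w) = 0°
Root modulus = 400^(1/2) = 20
Root arguments: θ_k = (0° + 360°k)/2 for k = 0, 1, ..., 1
Roots: 20, -20


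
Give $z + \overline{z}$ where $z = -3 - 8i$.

z + conjugate(z) = (a + bi) + (a - bi) = 2a
= 2 * (-3) = -6


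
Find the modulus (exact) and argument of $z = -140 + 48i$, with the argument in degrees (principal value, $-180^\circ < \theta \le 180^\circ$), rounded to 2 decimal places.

|z| = sqrt((-140)^2 + 48^2) = 148
arg(z) = arctan(b/a) = arctan(48/-140) (quadrant-adjusted) = 161.08°


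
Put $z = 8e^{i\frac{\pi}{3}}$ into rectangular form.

a = r cos θ = 8 * 1/2 = 4
b = r sin θ = 8 * sqrt(3)/2 = 4*sqrt(3)
z = 4 + 4*sqrt(3)i


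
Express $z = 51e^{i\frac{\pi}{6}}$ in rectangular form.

a = r cos θ = 51 * sqrt(3)/2 = 51*sqrt(3)/2
b = r sin θ = 51 * 1/2 = 51/2
z = 51*sqrt(3)/2 + (51/2)i


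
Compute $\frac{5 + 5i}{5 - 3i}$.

Multiply numerator and denominator by conjugate (5 + 3i):
= (5 + 5i)(5 + 3i) / (5^2 + (-3)^2)
= (10 + 40i) / 34
Divide through by 2: (5 + 20i) / 17
= 5/17 + (20/17)i


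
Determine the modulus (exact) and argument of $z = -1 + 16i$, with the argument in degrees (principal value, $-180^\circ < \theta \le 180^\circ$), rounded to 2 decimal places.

|z| = sqrt((-1)^2 + 16^2) = sqrt(257)
arg(z) = arctan(b/a) = arctan(16/-1) (quadrant-adjusted) = 93.58°


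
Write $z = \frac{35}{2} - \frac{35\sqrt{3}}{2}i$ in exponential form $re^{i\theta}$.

r = |z| = sqrt((35/2)^2 + (-35*sqrt(3)/2)^2) = sqrt(1225/4 + 3675/4) = sqrt(1225) = 35
θ = arctan(b/a) = arctan(-30.3109/17.5) (quadrant-adjusted) = -60° = -π/3
z = 35e^(-i*π/3)


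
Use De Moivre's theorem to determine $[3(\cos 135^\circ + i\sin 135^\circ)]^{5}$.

By De Moivre: z^n = r^n(cos(nθ) + i sin(nθ))
= 3^5(cos(5*135°) + i sin(5*135°))
= 243(cos 315° + i sin 315°)
= 243*sqrt(2)/2 - (243*sqrt(2)/2)i


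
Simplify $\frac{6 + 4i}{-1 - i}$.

Multiply numerator and denominator by conjugate (-1 + i):
= (6 + 4i)(-1 + i) / ((-1)^2 + (-1)^2)
= (-10 + 2i) / 2
= -5 + i


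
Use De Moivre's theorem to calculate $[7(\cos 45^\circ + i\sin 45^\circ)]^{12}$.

By De Moivre: z^n = r^n(cos(nθ) + i sin(nθ))
= 7^12(cos(12*45°) + i sin(12*45°))
= 13841287201(cos 180° + i sin 180°)
= -13841287201


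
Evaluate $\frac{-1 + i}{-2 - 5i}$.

Multiply numerator and denominator by conjugate (-2 + 5i):
= (-1 + i)(-2 + 5i) / ((-2)^2 + (-5)^2)
= (-3 - 7i) / 29
= -3/29 - (7/29)i


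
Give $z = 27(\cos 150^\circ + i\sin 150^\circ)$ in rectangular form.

a = r cos θ = 27 * -sqrt(3)/2 = -27*sqrt(3)/2
b = r sin θ = 27 * 1/2 = 27/2
z = -27*sqrt(3)/2 + (27/2)i


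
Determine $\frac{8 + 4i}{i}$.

Multiply numerator and denominator by conjugate (-i):
= (8 + 4i)(-i) / (0^2 + 1^2)
= (4 - 8i) / 1
= 4 - 8i


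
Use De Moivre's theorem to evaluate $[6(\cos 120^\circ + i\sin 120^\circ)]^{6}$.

By De Moivre: z^n = r^n(cos(nθ) + i sin(nθ))
= 6^6(cos(6*120°) + i sin(6*120°))
= 46656(cos 0° + i sin 0°)
= 46656


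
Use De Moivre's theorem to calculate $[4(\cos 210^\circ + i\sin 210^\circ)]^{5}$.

By De Moivre: z^n = r^n(cos(nθ) + i sin(nθ))
= 4^5(cos(5*210°) + i sin(5*210°))
= 1024(cos 330° + i sin 330°)
= 512*sqrt(3) - 512i


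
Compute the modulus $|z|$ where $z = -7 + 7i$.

|z| = sqrt(a^2 + b^2) = sqrt((-7)^2 + 7^2) = sqrt(98) = sqrt(98)


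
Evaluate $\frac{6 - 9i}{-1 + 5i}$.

Multiply numerator and denominator by conjugate (-1 - 5i):
= (6 - 9i)(-1 - 5i) / ((-1)^2 + 5^2)
= (-51 - 21i) / 26
= -51/26 - (21/26)i


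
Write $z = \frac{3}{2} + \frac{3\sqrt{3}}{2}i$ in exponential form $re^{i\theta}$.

r = |z| = sqrt((3/2)^2 + (3*sqrt(3)/2)^2) = sqrt(9/4 + 27/4) = sqrt(9) = 3
θ = arctan(b/a) = arctan(2.5981/1.5) (quadrant-adjusted) = 60° = π/3
z = 3e^(i*π/3)


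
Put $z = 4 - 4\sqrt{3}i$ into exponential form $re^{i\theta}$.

r = |z| = sqrt((4)^2 + (-4*sqrt(3))^2) = sqrt(16 + 48) = sqrt(64) = 8
θ = arctan(b/a) = arctan(-6.9282/4) (quadrant-adjusted) = -60° = -π/3
z = 8e^(-i*π/3)


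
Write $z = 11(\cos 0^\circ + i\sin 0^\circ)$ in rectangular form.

a = r cos θ = 11 * 1 = 11
b = r sin θ = 11 * 0 = 0
z = 11


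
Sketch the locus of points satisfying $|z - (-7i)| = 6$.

|z - z0| = r describes a circle centered at z0 with radius r
Here z0 = -7i and r = 6
Locus: Circle centered at (0, -7) with radius 6


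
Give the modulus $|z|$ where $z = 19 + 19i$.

|z| = sqrt(a^2 + b^2) = sqrt(19^2 + 19^2) = sqrt(722) = sqrt(722)


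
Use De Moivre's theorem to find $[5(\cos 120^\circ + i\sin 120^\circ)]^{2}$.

By De Moivre: z^n = r^n(cos(nθ) + i sin(nθ))
= 5^2(cos(2*120°) + i sin(2*120°))
= 25(cos 240° + i sin 240°)
= -25/2 - (25*sqrt(3)/2)i


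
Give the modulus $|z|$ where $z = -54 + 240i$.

|z| = sqrt(a^2 + b^2) = sqrt((-54)^2 + 240^2) = sqrt(60516) = 246


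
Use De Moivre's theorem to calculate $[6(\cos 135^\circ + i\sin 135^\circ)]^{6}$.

By De Moivre: z^n = r^n(cos(nθ) + i sin(nθ))
= 6^6(cos(6*135°) + i sin(6*135°))
= 46656(cos 90° + i sin 90°)
= 46656i


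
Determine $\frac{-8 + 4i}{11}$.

Divisor is real, so divide each part by 11:
= -8/11 + (4/11)i


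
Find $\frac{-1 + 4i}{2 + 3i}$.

Multiply numerator and denominator by conjugate (2 - 3i):
= (-1 + 4i)(2 - 3i) / (2^2 + 3^2)
= (10 + 11i) / 13
= 10/13 + (11/13)i


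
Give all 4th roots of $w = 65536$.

|w| = 65536, arg(w) = 0°
Root modulus = 65536^(1/4) = 16
Root arguments: θ_k = (0° + 360°k)/4 for k = 0, 1, ..., 3
Roots: 16, 16i, -16, -16i


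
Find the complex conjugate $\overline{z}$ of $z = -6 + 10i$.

If z = a + bi, then conjugate(z) = a - bi
conjugate(-6 + 10i) = -6 - 10i


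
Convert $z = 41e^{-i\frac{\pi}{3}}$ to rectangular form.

a = r cos θ = 41 * 1/2 = 41/2
b = r sin θ = 41 * -sqrt(3)/2 = -41*sqrt(3)/2
z = 41/2 - (41*sqrt(3)/2)i


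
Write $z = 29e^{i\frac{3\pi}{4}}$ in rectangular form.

a = r cos θ = 29 * -sqrt(2)/2 = -29*sqrt(2)/2
b = r sin θ = 29 * sqrt(2)/2 = 29*sqrt(2)/2
z = -29*sqrt(2)/2 + (29*sqrt(2)/2)i


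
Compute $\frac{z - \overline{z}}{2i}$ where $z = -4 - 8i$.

z - conjugate(z) = 2bi
(z - conjugate(z))/(2i) = 2bi/(2i) = b = -8


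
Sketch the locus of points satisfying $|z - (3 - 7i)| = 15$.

|z - z0| = r describes a circle centered at z0 with radius r
Here z0 = 3 - 7i and r = 15
Locus: Circle centered at (3, -7) with radius 15


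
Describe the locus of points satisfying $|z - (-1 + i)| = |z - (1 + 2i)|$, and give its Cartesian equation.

|z - z1| = |z - z2| means z is equidistant from z1 and z2,
i.e. the perpendicular bisector of the segment from (-1, 1) to (1, 2) (midpoint (0, 3/2)).
With z = x + yi, square both sides:
(x - (-1))^2 + (y - 1)^2 = (x - 1)^2 + (y - 2)^2
The x^2 and y^2 terms cancel: 4x + 2y = 5 - 2 = 3
Simplify: 4x + 2y = 3
Locus: Perpendicular bisector of the segment from (-1, 1) to (1, 2): the line 4x + 2y = 3
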